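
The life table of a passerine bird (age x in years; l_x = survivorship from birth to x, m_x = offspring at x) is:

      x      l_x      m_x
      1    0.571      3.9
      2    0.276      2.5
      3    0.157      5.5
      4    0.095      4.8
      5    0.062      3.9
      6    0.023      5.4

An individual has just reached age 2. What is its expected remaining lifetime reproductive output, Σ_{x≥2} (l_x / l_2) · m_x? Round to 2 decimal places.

l_2 = 0.276. Conditional survival from age 2 to x is l_x / l_2.
  x=2: (0.276/0.276) × 2.5 = 2.5000
  x=3: (0.157/0.276) × 5.5 = 3.1286
  x=4: (0.095/0.276) × 4.8 = 1.6522
  x=5: (0.062/0.276) × 3.9 = 0.8761
  x=6: (0.023/0.276) × 5.4 = 0.4500
Sum = 2.5000 + 3.1286 + 1.6522 + 0.8761 + 0.4500 = 8.6069

8.61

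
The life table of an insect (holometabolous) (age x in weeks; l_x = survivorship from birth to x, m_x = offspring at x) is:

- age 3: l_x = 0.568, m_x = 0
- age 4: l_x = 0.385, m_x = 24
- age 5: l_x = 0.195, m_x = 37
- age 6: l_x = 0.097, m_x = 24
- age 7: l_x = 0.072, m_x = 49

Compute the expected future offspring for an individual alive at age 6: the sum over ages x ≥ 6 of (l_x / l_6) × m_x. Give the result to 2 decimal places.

l_6 = 0.097. Conditional survival from age 6 to x is l_x / l_6.
  x=6: (0.097/0.097) × 24 = 24.0000
  x=7: (0.072/0.097) × 49 = 36.3711
Sum = 24.0000 + 36.3711 = 60.3711

60.37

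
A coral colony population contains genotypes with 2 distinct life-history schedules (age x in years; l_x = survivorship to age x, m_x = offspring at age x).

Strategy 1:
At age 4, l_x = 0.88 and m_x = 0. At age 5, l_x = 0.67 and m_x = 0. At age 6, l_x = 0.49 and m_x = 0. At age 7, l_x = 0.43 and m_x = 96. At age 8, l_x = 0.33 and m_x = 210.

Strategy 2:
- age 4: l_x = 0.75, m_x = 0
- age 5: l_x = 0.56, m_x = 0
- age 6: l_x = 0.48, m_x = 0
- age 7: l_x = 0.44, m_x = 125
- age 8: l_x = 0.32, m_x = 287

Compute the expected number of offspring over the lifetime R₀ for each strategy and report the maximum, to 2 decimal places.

146.84

Strategy 1: R₀ = 0.88×0 + 0.67×0 + 0.49×0 + 0.43×96 + 0.33×210 = 110.5800
Strategy 2: R₀ = 0.75×0 + 0.56×0 + 0.48×0 + 0.44×125 + 0.32×287 = 146.8400
Highest R₀: strategy 2 with 146.8400.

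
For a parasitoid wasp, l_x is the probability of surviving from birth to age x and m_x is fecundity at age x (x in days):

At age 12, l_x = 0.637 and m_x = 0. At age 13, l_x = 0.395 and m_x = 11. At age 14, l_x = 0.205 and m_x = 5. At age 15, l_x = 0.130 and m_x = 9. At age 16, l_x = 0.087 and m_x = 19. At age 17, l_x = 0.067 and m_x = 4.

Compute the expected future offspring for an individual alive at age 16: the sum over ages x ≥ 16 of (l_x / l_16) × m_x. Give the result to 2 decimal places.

22.08

l_16 = 0.087. Conditional survival from age 16 to x is l_x / l_16.
  x=16: (0.087/0.087) × 19 = 19.0000
  x=17: (0.067/0.087) × 4 = 3.0805
Sum = 19.0000 + 3.0805 = 22.0805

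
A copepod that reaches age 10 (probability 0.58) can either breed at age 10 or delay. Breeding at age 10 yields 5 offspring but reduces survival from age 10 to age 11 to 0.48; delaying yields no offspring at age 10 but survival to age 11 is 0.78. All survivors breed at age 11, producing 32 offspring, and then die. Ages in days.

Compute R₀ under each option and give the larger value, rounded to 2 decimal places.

breed at age 10: R₀ = 0.58 × (5 + 0.48 × 32) = 0.58 × 20.3600 = 11.8088
delay to age 11: R₀ = 0.58 × (0.78 × 32) = 0.58 × 24.9600 = 14.4768
Higher: delay to age 11 (14.4768).

14.48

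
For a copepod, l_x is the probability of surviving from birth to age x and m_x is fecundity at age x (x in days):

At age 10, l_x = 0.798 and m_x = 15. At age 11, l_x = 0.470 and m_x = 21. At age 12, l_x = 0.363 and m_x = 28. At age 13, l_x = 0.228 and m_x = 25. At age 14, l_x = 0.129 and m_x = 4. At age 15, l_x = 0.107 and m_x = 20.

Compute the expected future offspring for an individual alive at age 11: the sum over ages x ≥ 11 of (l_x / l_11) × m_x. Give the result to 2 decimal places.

60.40

l_11 = 0.470. Conditional survival from age 11 to x is l_x / l_11.
  x=11: (0.470/0.470) × 21 = 21.0000
  x=12: (0.363/0.470) × 28 = 21.6255
  x=13: (0.228/0.470) × 25 = 12.1277
  x=14: (0.129/0.470) × 4 = 1.0979
  x=15: (0.107/0.470) × 20 = 4.5532
Sum = 21.0000 + 21.6255 + 12.1277 + 1.0979 + 4.5532 = 60.4043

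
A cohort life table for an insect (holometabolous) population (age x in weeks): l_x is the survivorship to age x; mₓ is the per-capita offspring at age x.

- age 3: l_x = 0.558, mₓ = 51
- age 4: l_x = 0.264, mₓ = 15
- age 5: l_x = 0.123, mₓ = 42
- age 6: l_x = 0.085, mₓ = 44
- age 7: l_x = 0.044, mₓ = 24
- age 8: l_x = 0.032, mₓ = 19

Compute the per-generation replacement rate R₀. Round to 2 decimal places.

42.99

R₀ = Σ l_x mₓ:
  age 3: 0.558 × 51 = 28.4580
  age 4: 0.264 × 15 = 3.9600
  age 5: 0.123 × 42 = 5.1660
  age 6: 0.085 × 44 = 3.7400
  age 7: 0.044 × 24 = 1.0560
  age 8: 0.032 × 19 = 0.6080
R₀ = 28.4580 + 3.9600 + 5.1660 + 3.7400 + 1.0560 + 0.6080 = 42.9880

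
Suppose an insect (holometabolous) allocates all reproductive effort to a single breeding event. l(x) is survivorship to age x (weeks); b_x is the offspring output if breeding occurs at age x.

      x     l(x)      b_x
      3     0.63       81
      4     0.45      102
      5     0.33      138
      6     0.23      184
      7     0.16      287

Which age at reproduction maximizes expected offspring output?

3

Expected offspring if breeding at age x = l(x) × b_x:
  age 3: 0.63 × 81 = 51.030
  age 4: 0.45 × 102 = 45.900
  age 5: 0.33 × 138 = 45.540
  age 6: 0.23 × 184 = 42.320
  age 7: 0.16 × 287 = 45.920
Maximum at age 3 (51.030).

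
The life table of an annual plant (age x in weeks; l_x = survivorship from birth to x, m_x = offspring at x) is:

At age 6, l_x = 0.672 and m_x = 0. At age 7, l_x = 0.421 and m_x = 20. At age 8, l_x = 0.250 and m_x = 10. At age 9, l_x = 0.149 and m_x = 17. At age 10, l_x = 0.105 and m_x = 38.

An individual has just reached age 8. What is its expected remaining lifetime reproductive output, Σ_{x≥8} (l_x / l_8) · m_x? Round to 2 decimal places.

l_8 = 0.250. Conditional survival from age 8 to x is l_x / l_8.
  x=8: (0.250/0.250) × 10 = 10.0000
  x=9: (0.149/0.250) × 17 = 10.1320
  x=10: (0.105/0.250) × 38 = 15.9600
Sum = 10.0000 + 10.1320 + 15.9600 = 36.0920

36.09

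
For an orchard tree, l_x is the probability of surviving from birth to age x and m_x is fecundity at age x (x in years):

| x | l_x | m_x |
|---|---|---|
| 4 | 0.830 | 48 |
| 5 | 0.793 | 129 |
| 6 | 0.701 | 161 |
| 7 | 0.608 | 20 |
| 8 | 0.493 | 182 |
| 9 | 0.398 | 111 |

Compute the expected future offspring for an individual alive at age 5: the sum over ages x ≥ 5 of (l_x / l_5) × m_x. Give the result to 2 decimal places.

l_5 = 0.793. Conditional survival from age 5 to x is l_x / l_5.
  x=5: (0.793/0.793) × 129 = 129.0000
  x=6: (0.701/0.793) × 161 = 142.3216
  x=7: (0.608/0.793) × 20 = 15.3342
  x=8: (0.493/0.793) × 182 = 113.1475
  x=9: (0.398/0.793) × 111 = 55.7100
Sum = 129.0000 + 142.3216 + 15.3342 + 113.1475 + 55.7100 = 455.5132

455.51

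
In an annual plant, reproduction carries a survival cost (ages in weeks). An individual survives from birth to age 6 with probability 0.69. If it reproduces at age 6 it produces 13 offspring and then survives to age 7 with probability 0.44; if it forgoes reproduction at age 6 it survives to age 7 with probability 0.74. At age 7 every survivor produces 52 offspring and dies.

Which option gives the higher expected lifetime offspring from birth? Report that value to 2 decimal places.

breed at age 6: R₀ = 0.69 × (13 + 0.44 × 52) = 0.69 × 35.8800 = 24.7572
delay to age 7: R₀ = 0.69 × (0.74 × 52) = 0.69 × 38.4800 = 26.5512
Higher: delay to age 7 (26.5512).

26.55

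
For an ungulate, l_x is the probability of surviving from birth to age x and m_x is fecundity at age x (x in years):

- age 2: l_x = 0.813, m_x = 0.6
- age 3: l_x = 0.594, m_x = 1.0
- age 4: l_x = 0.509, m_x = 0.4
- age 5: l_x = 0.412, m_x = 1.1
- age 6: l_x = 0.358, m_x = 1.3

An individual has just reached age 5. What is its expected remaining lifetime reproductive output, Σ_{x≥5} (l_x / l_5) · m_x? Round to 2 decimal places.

l_5 = 0.412. Conditional survival from age 5 to x is l_x / l_5.
  x=5: (0.412/0.412) × 1.1 = 1.1000
  x=6: (0.358/0.412) × 1.3 = 1.1296
Sum = 1.1000 + 1.1296 = 2.2296

2.23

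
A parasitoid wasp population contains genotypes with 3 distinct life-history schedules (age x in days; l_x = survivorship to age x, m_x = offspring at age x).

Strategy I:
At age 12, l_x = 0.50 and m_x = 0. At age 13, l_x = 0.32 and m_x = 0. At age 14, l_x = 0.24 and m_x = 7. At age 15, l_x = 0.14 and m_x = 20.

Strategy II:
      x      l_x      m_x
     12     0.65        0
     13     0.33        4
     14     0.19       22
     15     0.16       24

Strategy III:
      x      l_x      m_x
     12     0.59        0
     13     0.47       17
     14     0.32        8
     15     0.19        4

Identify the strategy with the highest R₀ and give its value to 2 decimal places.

Strategy I: R₀ = 0.50×0 + 0.32×0 + 0.24×7 + 0.14×20 = 4.4800
Strategy II: R₀ = 0.65×0 + 0.33×4 + 0.19×22 + 0.16×24 = 9.3400
Strategy III: R₀ = 0.59×0 + 0.47×17 + 0.32×8 + 0.19×4 = 11.3100
Highest R₀: strategy III with 11.3100.

11.31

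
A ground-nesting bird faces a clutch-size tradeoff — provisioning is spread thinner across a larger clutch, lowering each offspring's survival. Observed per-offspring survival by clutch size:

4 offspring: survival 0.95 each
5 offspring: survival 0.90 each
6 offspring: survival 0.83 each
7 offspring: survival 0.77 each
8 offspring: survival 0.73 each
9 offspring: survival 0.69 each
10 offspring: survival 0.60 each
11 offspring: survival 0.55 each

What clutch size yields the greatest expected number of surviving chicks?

9

Expected surviving chicks = c × s(c):
  c=4: 4 × 0.95 = 3.800
  c=5: 5 × 0.90 = 4.500
  c=6: 6 × 0.83 = 4.980
  c=7: 7 × 0.77 = 5.390
  c=8: 8 × 0.73 = 5.840
  c=9: 9 × 0.69 = 6.210
  c=10: 10 × 0.60 = 6.000
  c=11: 11 × 0.55 = 6.050
Maximum at c = 9 (6.210 surviving chicks).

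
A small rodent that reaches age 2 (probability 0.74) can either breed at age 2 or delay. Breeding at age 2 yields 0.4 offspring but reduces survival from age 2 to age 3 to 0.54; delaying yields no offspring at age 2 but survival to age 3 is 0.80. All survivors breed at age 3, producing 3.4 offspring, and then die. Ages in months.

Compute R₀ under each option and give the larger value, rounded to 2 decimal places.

breed at age 2: R₀ = 0.74 × (0.4 + 0.54 × 3.4) = 0.74 × 2.2360 = 1.6546
delay to age 3: R₀ = 0.74 × (0.80 × 3.4) = 0.74 × 2.7200 = 2.0128
Higher: delay to age 3 (2.0128).

2.01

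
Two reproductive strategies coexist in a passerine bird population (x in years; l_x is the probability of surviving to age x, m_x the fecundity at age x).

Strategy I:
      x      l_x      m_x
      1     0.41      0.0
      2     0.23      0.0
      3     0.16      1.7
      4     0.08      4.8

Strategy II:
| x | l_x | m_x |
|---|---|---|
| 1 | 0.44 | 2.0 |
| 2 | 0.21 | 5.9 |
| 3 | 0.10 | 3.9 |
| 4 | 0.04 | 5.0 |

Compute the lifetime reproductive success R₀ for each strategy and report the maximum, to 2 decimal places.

Strategy I: R₀ = 0.41×0.0 + 0.23×0.0 + 0.16×1.7 + 0.08×4.8 = 0.6560
Strategy II: R₀ = 0.44×2.0 + 0.21×5.9 + 0.10×3.9 + 0.04×5.0 = 2.7090
Highest R₀: strategy II with 2.7090.

2.71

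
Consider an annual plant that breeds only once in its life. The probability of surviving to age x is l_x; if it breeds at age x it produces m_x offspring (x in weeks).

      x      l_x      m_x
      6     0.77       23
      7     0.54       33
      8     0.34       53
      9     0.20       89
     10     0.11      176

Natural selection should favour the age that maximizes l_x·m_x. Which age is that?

10

Expected offspring if breeding at age x = l_x × m_x:
  age 6: 0.77 × 23 = 17.710
  age 7: 0.54 × 33 = 17.820
  age 8: 0.34 × 53 = 18.020
  age 9: 0.20 × 89 = 17.800
  age 10: 0.11 × 176 = 19.360
Maximum at age 10 (19.360).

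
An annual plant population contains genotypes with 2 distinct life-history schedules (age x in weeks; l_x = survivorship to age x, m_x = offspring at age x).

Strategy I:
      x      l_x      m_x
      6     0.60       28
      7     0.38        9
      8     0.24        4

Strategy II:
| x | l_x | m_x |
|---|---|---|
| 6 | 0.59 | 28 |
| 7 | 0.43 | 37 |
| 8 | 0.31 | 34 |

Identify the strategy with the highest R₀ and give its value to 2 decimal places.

42.97

Strategy I: R₀ = 0.60×28 + 0.38×9 + 0.24×4 = 21.1800
Strategy II: R₀ = 0.59×28 + 0.43×37 + 0.31×34 = 42.9700
Highest R₀: strategy II with 42.9700.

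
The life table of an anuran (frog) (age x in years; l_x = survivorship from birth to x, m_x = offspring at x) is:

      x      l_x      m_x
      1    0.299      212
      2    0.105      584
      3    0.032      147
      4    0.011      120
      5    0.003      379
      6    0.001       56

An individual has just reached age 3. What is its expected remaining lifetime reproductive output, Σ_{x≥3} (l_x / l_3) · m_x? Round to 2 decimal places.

225.53

l_3 = 0.032. Conditional survival from age 3 to x is l_x / l_3.
  x=3: (0.032/0.032) × 147 = 147.0000
  x=4: (0.011/0.032) × 120 = 41.2500
  x=5: (0.003/0.032) × 379 = 35.5312
  x=6: (0.001/0.032) × 56 = 1.7500
Sum = 147.0000 + 41.2500 + 35.5312 + 1.7500 = 225.5312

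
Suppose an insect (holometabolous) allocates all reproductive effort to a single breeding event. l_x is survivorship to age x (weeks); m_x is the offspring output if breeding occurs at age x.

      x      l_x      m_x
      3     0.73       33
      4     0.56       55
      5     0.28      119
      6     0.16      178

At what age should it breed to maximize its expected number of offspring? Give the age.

Expected offspring if breeding at age x = l_x × m_x:
  age 3: 0.73 × 33 = 24.090
  age 4: 0.56 × 55 = 30.800
  age 5: 0.28 × 119 = 33.320
  age 6: 0.16 × 178 = 28.480
Maximum at age 5 (33.320).

5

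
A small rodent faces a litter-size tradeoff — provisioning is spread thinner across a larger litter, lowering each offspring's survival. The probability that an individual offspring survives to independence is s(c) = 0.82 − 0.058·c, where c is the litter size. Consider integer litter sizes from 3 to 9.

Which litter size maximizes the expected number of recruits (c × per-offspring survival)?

Expected recruits = c × s(c):
  c=3: 3 × 0.646 = 1.938
  c=4: 4 × 0.588 = 2.352
  c=5: 5 × 0.530 = 2.650
  c=6: 6 × 0.472 = 2.832
  c=7: 7 × 0.414 = 2.898
  c=8: 8 × 0.356 = 2.848
  c=9: 9 × 0.298 = 2.682
Maximum at c = 7 (2.898 recruits).

7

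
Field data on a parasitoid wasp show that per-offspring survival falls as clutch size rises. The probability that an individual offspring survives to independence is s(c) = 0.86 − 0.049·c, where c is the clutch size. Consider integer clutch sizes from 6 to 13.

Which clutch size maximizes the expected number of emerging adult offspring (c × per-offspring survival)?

Expected emerging adult offspring = c × s(c):
  c=6: 6 × 0.566 = 3.396
  c=7: 7 × 0.517 = 3.619
  c=8: 8 × 0.468 = 3.744
  c=9: 9 × 0.419 = 3.771
  c=10: 10 × 0.370 = 3.700
  c=11: 11 × 0.321 = 3.531
  c=12: 12 × 0.272 = 3.264
  c=13: 13 × 0.223 = 2.899
Maximum at c = 9 (3.771 emerging adult offspring).

9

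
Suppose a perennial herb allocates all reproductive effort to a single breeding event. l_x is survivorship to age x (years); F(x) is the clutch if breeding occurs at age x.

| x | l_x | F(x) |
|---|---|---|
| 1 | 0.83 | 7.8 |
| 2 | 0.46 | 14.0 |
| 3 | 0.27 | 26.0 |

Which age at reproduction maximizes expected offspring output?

Expected offspring if breeding at age x = l_x × F(x):
  age 1: 0.83 × 7.8 = 6.474
  age 2: 0.46 × 14.0 = 6.440
  age 3: 0.27 × 26.0 = 7.020
Maximum at age 3 (7.020).

3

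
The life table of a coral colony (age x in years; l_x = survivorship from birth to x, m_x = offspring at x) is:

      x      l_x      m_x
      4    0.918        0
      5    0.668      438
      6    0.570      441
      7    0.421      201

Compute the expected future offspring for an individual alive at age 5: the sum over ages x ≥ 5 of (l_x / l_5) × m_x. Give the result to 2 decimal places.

940.98

l_5 = 0.668. Conditional survival from age 5 to x is l_x / l_5.
  x=5: (0.668/0.668) × 438 = 438.0000
  x=6: (0.570/0.668) × 441 = 376.3024
  x=7: (0.421/0.668) × 201 = 126.6781
Sum = 438.0000 + 376.3024 + 126.6781 = 940.9805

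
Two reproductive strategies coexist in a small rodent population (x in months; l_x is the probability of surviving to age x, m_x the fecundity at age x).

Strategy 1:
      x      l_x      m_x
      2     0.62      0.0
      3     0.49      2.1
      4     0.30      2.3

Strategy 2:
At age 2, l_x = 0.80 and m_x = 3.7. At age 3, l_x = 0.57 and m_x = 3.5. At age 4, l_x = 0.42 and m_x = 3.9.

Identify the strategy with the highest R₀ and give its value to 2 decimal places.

Strategy 1: R₀ = 0.62×0.0 + 0.49×2.1 + 0.30×2.3 = 1.7190
Strategy 2: R₀ = 0.80×3.7 + 0.57×3.5 + 0.42×3.9 = 6.5930
Highest R₀: strategy 2 with 6.5930.

6.59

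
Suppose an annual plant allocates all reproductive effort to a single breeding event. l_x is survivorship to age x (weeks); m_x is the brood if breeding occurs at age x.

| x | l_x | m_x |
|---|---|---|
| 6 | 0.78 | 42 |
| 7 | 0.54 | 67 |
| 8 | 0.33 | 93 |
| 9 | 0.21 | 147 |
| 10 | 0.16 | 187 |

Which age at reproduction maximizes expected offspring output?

Expected offspring if breeding at age x = l_x × m_x:
  age 6: 0.78 × 42 = 32.760
  age 7: 0.54 × 67 = 36.180
  age 8: 0.33 × 93 = 30.690
  age 9: 0.21 × 147 = 30.870
  age 10: 0.16 × 187 = 29.920
Maximum at age 7 (36.180).

7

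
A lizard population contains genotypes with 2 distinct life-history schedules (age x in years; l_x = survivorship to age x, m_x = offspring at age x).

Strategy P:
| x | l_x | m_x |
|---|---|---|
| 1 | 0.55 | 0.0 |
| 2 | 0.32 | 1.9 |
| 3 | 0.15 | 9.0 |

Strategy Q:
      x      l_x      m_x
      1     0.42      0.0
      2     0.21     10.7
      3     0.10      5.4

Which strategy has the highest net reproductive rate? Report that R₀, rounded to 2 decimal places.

2.79

Strategy P: R₀ = 0.55×0.0 + 0.32×1.9 + 0.15×9.0 = 1.9580
Strategy Q: R₀ = 0.42×0.0 + 0.21×10.7 + 0.10×5.4 = 2.7870
Highest R₀: strategy Q with 2.7870.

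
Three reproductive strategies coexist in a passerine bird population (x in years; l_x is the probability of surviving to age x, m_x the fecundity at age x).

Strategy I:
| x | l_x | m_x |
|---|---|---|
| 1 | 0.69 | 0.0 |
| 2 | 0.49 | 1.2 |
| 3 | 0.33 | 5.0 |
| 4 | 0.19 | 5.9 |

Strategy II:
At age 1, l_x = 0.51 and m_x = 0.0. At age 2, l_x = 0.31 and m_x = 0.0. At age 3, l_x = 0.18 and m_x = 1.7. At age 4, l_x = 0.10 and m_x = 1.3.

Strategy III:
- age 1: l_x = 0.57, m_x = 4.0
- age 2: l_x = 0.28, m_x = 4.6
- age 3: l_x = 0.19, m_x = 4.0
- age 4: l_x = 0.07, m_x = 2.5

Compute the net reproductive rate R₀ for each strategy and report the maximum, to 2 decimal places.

4.50

Strategy I: R₀ = 0.69×0.0 + 0.49×1.2 + 0.33×5.0 + 0.19×5.9 = 3.3590
Strategy II: R₀ = 0.51×0.0 + 0.31×0.0 + 0.18×1.7 + 0.10×1.3 = 0.4360
Strategy III: R₀ = 0.57×4.0 + 0.28×4.6 + 0.19×4.0 + 0.07×2.5 = 4.5030
Highest R₀: strategy III with 4.5030.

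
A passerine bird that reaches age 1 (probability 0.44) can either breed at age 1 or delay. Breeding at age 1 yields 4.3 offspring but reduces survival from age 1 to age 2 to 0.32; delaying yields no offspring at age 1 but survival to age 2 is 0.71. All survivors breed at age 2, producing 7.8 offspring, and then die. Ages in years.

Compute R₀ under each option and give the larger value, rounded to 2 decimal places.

breed at age 1: R₀ = 0.44 × (4.3 + 0.32 × 7.8) = 0.44 × 6.7960 = 2.9902
delay to age 2: R₀ = 0.44 × (0.71 × 7.8) = 0.44 × 5.5380 = 2.4367
Higher: breed at age 1 (2.9902).

2.99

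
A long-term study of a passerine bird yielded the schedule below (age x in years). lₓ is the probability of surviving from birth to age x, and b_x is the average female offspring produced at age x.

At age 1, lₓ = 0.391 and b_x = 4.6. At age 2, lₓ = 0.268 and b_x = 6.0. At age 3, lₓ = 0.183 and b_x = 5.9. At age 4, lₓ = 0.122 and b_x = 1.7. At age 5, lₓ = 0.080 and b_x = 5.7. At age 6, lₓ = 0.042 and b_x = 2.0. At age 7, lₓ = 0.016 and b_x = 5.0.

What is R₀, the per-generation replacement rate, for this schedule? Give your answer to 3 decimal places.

R₀ = Σ lₓ b_x:
  age 1: 0.391 × 4.6 = 1.7986
  age 2: 0.268 × 6.0 = 1.6080
  age 3: 0.183 × 5.9 = 1.0797
  age 4: 0.122 × 1.7 = 0.2074
  age 5: 0.080 × 5.7 = 0.4560
  age 6: 0.042 × 2.0 = 0.0840
  age 7: 0.016 × 5.0 = 0.0800
R₀ = 1.7986 + 1.6080 + 1.0797 + 0.2074 + 0.4560 + 0.0840 + 0.0800 = 5.3137

5.314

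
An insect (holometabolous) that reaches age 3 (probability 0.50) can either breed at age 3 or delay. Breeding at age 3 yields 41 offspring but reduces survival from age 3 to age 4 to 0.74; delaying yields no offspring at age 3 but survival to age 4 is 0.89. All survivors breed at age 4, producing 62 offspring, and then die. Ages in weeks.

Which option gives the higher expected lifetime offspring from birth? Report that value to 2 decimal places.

43.44

breed at age 3: R₀ = 0.50 × (41 + 0.74 × 62) = 0.50 × 86.8800 = 43.4400
delay to age 4: R₀ = 0.50 × (0.89 × 62) = 0.50 × 55.1800 = 27.5900
Higher: breed at age 3 (43.4400).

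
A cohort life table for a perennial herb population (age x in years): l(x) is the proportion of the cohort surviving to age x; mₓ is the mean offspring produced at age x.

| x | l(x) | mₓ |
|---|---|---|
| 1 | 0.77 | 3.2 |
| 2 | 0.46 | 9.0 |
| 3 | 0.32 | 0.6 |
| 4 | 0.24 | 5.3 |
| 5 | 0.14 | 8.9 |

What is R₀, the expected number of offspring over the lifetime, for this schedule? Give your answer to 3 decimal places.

R₀ = Σ l(x) mₓ:
  age 1: 0.77 × 3.2 = 2.4640
  age 2: 0.46 × 9.0 = 4.1400
  age 3: 0.32 × 0.6 = 0.1920
  age 4: 0.24 × 5.3 = 1.2720
  age 5: 0.14 × 8.9 = 1.2460
R₀ = 2.4640 + 4.1400 + 0.1920 + 1.2720 + 1.2460 = 9.3140

9.314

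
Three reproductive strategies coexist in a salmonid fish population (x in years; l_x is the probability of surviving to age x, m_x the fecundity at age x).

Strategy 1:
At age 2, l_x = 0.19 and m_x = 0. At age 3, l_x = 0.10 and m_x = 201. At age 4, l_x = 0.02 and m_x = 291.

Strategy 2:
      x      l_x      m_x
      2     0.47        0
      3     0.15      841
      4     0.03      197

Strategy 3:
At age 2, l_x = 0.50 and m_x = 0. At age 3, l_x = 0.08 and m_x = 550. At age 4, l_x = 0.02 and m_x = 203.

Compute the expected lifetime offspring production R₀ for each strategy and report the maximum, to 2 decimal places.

132.06

Strategy 1: R₀ = 0.19×0 + 0.10×201 + 0.02×291 = 25.9200
Strategy 2: R₀ = 0.47×0 + 0.15×841 + 0.03×197 = 132.0600
Strategy 3: R₀ = 0.50×0 + 0.08×550 + 0.02×203 = 48.0600
Highest R₀: strategy 2 with 132.0600.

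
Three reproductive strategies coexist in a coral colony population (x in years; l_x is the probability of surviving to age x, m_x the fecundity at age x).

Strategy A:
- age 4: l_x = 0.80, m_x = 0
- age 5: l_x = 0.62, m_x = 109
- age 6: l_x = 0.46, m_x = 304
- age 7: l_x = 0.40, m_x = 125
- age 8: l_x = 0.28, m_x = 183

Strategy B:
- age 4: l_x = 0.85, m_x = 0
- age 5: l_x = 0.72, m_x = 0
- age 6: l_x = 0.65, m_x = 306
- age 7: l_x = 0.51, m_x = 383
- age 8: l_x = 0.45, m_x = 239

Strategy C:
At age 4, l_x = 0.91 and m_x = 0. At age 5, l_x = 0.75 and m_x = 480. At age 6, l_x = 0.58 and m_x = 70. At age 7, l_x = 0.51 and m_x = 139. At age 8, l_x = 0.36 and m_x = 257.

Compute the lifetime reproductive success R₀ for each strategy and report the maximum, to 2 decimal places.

Strategy A: R₀ = 0.80×0 + 0.62×109 + 0.46×304 + 0.40×125 + 0.28×183 = 308.6600
Strategy B: R₀ = 0.85×0 + 0.72×0 + 0.65×306 + 0.51×383 + 0.45×239 = 501.7800
Strategy C: R₀ = 0.91×0 + 0.75×480 + 0.58×70 + 0.51×139 + 0.36×257 = 564.0100
Highest R₀: strategy C with 564.0100.

564.01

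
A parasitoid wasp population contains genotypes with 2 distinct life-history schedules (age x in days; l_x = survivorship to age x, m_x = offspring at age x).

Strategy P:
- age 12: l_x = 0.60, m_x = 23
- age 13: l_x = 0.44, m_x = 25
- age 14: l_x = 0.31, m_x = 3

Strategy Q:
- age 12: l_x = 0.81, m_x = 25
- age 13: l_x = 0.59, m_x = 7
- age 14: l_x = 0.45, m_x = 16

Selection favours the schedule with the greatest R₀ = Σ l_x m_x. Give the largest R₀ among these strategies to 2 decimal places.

31.58

Strategy P: R₀ = 0.60×23 + 0.44×25 + 0.31×3 = 25.7300
Strategy Q: R₀ = 0.81×25 + 0.59×7 + 0.45×16 = 31.5800
Highest R₀: strategy Q with 31.5800.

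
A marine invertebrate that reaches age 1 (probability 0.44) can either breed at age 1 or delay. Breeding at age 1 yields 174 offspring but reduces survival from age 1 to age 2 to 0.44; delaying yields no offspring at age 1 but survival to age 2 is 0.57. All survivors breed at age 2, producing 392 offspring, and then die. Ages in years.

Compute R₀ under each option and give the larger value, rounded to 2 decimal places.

breed at age 1: R₀ = 0.44 × (174 + 0.44 × 392) = 0.44 × 346.4800 = 152.4512
delay to age 2: R₀ = 0.44 × (0.57 × 392) = 0.44 × 223.4400 = 98.3136
Higher: breed at age 1 (152.4512).

152.45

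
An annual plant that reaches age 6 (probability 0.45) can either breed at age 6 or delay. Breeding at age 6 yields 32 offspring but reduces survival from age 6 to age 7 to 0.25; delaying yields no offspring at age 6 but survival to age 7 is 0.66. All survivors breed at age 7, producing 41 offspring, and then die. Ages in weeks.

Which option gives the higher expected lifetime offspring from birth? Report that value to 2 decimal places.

19.01

breed at age 6: R₀ = 0.45 × (32 + 0.25 × 41) = 0.45 × 42.2500 = 19.0125
delay to age 7: R₀ = 0.45 × (0.66 × 41) = 0.45 × 27.0600 = 12.1770
Higher: breed at age 6 (19.0125).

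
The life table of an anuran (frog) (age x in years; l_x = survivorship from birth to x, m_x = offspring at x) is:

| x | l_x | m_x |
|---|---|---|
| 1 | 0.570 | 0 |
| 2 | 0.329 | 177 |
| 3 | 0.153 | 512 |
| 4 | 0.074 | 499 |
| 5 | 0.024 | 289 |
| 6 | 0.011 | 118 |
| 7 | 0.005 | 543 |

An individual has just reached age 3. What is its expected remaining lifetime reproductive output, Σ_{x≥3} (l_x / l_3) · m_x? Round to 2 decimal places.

824.91

l_3 = 0.153. Conditional survival from age 3 to x is l_x / l_3.
  x=3: (0.153/0.153) × 512 = 512.0000
  x=4: (0.074/0.153) × 499 = 241.3464
  x=5: (0.024/0.153) × 289 = 45.3333
  x=6: (0.011/0.153) × 118 = 8.4837
  x=7: (0.005/0.153) × 543 = 17.7451
Sum = 512.0000 + 241.3464 + 45.3333 + 8.4837 + 17.7451 = 824.9085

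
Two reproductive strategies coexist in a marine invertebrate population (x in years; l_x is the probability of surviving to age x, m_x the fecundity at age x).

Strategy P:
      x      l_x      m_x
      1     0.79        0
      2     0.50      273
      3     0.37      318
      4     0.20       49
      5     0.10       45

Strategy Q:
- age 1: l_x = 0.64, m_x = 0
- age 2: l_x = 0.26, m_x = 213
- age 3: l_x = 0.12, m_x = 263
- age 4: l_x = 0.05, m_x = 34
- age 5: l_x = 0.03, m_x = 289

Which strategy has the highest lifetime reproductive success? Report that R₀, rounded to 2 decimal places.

268.46

Strategy P: R₀ = 0.79×0 + 0.50×273 + 0.37×318 + 0.20×49 + 0.10×45 = 268.4600
Strategy Q: R₀ = 0.64×0 + 0.26×213 + 0.12×263 + 0.05×34 + 0.03×289 = 97.3100
Highest R₀: strategy P with 268.4600.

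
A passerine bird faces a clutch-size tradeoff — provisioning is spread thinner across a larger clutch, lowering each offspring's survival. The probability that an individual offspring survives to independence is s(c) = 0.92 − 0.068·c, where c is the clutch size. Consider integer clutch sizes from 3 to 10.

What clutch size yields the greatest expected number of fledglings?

7

Expected fledglings = c × s(c):
  c=3: 3 × 0.716 = 2.148
  c=4: 4 × 0.648 = 2.592
  c=5: 5 × 0.580 = 2.900
  c=6: 6 × 0.512 = 3.072
  c=7: 7 × 0.444 = 3.108
  c=8: 8 × 0.376 = 3.008
  c=9: 9 × 0.308 = 2.772
  c=10: 10 × 0.240 = 2.400
Maximum at c = 7 (3.108 fledglings).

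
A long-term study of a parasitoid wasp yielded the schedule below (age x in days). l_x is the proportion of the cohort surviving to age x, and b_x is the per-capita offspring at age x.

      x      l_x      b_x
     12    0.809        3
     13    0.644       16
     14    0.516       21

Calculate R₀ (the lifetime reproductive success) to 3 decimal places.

23.567

R₀ = Σ l_x b_x:
  age 12: 0.809 × 3 = 2.4270
  age 13: 0.644 × 16 = 10.3040
  age 14: 0.516 × 21 = 10.8360
R₀ = 2.4270 + 10.3040 + 10.8360 = 23.5670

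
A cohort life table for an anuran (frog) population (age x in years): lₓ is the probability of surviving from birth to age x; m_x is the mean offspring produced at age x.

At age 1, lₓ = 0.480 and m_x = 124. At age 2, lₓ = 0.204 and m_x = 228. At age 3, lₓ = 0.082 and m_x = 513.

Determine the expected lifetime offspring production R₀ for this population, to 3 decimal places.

148.098

R₀ = Σ lₓ m_x:
  age 1: 0.480 × 124 = 59.5200
  age 2: 0.204 × 228 = 46.5120
  age 3: 0.082 × 513 = 42.0660
R₀ = 59.5200 + 46.5120 + 42.0660 = 148.0980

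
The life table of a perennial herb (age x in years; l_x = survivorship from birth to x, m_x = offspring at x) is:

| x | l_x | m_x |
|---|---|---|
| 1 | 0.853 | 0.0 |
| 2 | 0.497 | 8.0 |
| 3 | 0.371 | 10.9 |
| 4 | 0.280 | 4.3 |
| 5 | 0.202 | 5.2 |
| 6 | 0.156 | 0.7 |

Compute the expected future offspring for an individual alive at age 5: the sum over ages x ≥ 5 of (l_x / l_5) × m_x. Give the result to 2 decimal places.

5.74

l_5 = 0.202. Conditional survival from age 5 to x is l_x / l_5.
  x=5: (0.202/0.202) × 5.2 = 5.2000
  x=6: (0.156/0.202) × 0.7 = 0.5406
Sum = 5.2000 + 0.5406 = 5.7406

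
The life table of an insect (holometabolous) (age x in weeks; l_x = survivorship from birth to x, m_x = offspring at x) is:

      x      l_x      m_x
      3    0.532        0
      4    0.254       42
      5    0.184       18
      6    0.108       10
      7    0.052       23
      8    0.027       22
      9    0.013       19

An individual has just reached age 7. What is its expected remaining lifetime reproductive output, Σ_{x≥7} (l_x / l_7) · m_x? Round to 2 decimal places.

39.17

l_7 = 0.052. Conditional survival from age 7 to x is l_x / l_7.
  x=7: (0.052/0.052) × 23 = 23.0000
  x=8: (0.027/0.052) × 22 = 11.4231
  x=9: (0.013/0.052) × 19 = 4.7500
Sum = 23.0000 + 11.4231 + 4.7500 = 39.1731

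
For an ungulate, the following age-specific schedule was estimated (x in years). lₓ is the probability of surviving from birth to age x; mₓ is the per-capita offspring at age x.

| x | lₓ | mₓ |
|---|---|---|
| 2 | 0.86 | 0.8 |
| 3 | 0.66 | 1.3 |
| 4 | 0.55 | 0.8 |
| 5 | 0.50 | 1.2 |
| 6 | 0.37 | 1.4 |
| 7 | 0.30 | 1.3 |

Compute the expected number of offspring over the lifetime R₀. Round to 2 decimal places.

R₀ = Σ lₓ mₓ:
  age 2: 0.86 × 0.8 = 0.6880
  age 3: 0.66 × 1.3 = 0.8580
  age 4: 0.55 × 0.8 = 0.4400
  age 5: 0.50 × 1.2 = 0.6000
  age 6: 0.37 × 1.4 = 0.5180
  age 7: 0.30 × 1.3 = 0.3900
R₀ = 0.6880 + 0.8580 + 0.4400 + 0.6000 + 0.5180 + 0.3900 = 3.4940

3.49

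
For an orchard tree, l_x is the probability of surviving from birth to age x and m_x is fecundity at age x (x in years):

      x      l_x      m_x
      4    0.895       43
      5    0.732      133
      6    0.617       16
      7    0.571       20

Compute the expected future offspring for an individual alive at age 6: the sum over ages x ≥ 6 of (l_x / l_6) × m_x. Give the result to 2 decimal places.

34.51

l_6 = 0.617. Conditional survival from age 6 to x is l_x / l_6.
  x=6: (0.617/0.617) × 16 = 16.0000
  x=7: (0.571/0.617) × 20 = 18.5089
Sum = 16.0000 + 18.5089 = 34.5089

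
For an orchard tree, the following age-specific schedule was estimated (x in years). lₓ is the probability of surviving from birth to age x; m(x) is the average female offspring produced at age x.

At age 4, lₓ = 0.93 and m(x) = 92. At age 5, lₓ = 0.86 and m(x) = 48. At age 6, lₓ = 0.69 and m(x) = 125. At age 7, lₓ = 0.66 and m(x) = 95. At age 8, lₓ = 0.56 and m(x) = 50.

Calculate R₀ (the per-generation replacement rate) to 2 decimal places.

303.79

R₀ = Σ lₓ m(x):
  age 4: 0.93 × 92 = 85.5600
  age 5: 0.86 × 48 = 41.2800
  age 6: 0.69 × 125 = 86.2500
  age 7: 0.66 × 95 = 62.7000
  age 8: 0.56 × 50 = 28.0000
R₀ = 85.5600 + 41.2800 + 86.2500 + 62.7000 + 28.0000 = 303.7900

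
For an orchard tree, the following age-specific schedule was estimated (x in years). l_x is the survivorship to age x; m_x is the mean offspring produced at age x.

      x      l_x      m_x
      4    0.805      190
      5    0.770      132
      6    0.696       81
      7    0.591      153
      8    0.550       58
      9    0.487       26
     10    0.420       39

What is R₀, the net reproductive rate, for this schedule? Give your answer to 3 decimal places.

462.331

R₀ = Σ l_x m_x:
  age 4: 0.805 × 190 = 152.9500
  age 5: 0.770 × 132 = 101.6400
  age 6: 0.696 × 81 = 56.3760
  age 7: 0.591 × 153 = 90.4230
  age 8: 0.550 × 58 = 31.9000
  age 9: 0.487 × 26 = 12.6620
  age 10: 0.420 × 39 = 16.3800
R₀ = 152.9500 + 101.6400 + 56.3760 + 90.4230 + 31.9000 + 12.6620 + 16.3800 = 462.3310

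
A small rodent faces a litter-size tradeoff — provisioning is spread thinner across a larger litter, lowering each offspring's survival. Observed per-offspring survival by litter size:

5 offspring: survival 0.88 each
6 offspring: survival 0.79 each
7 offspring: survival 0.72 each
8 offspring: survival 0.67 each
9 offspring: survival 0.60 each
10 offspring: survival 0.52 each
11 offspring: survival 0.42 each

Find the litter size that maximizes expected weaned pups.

9

Expected weaned pups = c × s(c):
  c=5: 5 × 0.88 = 4.400
  c=6: 6 × 0.79 = 4.740
  c=7: 7 × 0.72 = 5.040
  c=8: 8 × 0.67 = 5.360
  c=9: 9 × 0.60 = 5.400
  c=10: 10 × 0.52 = 5.200
  c=11: 11 × 0.42 = 4.620
Maximum at c = 9 (5.400 weaned pups).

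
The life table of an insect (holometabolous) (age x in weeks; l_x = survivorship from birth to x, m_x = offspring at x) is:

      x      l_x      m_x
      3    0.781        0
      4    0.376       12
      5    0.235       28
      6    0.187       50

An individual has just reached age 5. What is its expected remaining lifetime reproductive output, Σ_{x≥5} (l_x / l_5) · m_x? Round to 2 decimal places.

67.79

l_5 = 0.235. Conditional survival from age 5 to x is l_x / l_5.
  x=5: (0.235/0.235) × 28 = 28.0000
  x=6: (0.187/0.235) × 50 = 39.7872
Sum = 28.0000 + 39.7872 = 67.7872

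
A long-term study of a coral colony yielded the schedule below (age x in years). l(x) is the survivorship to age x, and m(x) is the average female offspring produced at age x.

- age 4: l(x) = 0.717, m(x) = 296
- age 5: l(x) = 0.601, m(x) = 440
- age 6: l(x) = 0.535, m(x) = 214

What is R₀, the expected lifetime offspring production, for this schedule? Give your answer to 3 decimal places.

R₀ = Σ l(x) m(x):
  age 4: 0.717 × 296 = 212.2320
  age 5: 0.601 × 440 = 264.4400
  age 6: 0.535 × 214 = 114.4900
R₀ = 212.2320 + 264.4400 + 114.4900 = 591.1620

591.162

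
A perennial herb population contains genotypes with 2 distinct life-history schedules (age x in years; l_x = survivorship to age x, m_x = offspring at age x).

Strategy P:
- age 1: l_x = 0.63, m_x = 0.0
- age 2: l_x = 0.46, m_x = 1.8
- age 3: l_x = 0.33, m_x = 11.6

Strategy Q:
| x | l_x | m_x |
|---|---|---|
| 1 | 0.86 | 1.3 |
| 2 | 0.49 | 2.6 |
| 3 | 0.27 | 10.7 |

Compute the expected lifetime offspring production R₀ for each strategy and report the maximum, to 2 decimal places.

Strategy P: R₀ = 0.63×0.0 + 0.46×1.8 + 0.33×11.6 = 4.6560
Strategy Q: R₀ = 0.86×1.3 + 0.49×2.6 + 0.27×10.7 = 5.2810
Highest R₀: strategy Q with 5.2810.

5.28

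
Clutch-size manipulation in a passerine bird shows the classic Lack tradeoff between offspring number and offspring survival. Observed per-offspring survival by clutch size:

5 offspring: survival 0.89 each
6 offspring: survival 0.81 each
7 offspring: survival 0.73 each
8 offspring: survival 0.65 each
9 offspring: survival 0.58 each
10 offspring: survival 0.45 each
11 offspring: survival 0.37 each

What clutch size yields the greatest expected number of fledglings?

Expected fledglings = c × s(c):
  c=5: 5 × 0.89 = 4.450
  c=6: 6 × 0.81 = 4.860
  c=7: 7 × 0.73 = 5.110
  c=8: 8 × 0.65 = 5.200
  c=9: 9 × 0.58 = 5.220
  c=10: 10 × 0.45 = 4.500
  c=11: 11 × 0.37 = 4.070
Maximum at c = 9 (5.220 fledglings).

9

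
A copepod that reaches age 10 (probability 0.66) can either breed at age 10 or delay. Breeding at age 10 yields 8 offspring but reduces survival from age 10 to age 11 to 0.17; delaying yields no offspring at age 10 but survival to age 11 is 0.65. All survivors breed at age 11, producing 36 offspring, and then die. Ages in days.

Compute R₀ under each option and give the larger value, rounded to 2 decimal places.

15.44

breed at age 10: R₀ = 0.66 × (8 + 0.17 × 36) = 0.66 × 14.1200 = 9.3192
delay to age 11: R₀ = 0.66 × (0.65 × 36) = 0.66 × 23.4000 = 15.4440
Higher: delay to age 11 (15.4440).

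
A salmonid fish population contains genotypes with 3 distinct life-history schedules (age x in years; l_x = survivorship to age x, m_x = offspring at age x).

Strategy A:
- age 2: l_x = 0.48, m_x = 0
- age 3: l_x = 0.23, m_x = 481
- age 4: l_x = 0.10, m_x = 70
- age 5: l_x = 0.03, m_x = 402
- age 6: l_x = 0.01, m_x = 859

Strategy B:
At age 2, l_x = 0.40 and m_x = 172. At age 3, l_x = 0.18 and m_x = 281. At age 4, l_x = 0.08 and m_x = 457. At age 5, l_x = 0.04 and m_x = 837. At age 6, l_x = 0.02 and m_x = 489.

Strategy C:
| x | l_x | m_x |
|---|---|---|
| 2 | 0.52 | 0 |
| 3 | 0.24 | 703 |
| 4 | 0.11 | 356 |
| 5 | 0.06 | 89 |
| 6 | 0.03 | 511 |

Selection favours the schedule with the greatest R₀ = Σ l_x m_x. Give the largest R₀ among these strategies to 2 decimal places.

Strategy A: R₀ = 0.48×0 + 0.23×481 + 0.10×70 + 0.03×402 + 0.01×859 = 138.2800
Strategy B: R₀ = 0.40×172 + 0.18×281 + 0.08×457 + 0.04×837 + 0.02×489 = 199.2000
Strategy C: R₀ = 0.52×0 + 0.24×703 + 0.11×356 + 0.06×89 + 0.03×511 = 228.5500
Highest R₀: strategy C with 228.5500.

228.55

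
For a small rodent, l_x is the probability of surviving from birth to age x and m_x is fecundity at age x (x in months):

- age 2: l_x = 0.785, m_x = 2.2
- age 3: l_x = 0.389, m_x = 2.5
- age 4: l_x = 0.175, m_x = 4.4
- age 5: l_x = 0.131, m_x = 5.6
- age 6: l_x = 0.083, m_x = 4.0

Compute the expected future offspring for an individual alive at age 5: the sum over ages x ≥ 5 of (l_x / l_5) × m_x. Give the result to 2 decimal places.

l_5 = 0.131. Conditional survival from age 5 to x is l_x / l_5.
  x=5: (0.131/0.131) × 5.6 = 5.6000
  x=6: (0.083/0.131) × 4.0 = 2.5344
Sum = 5.6000 + 2.5344 = 8.1344

8.13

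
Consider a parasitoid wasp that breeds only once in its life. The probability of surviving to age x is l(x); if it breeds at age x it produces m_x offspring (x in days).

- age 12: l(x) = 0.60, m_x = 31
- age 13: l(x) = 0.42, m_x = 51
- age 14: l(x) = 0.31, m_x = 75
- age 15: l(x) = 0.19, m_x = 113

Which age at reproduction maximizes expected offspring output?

14

Expected offspring if breeding at age x = l(x) × m_x:
  age 12: 0.60 × 31 = 18.600
  age 13: 0.42 × 51 = 21.420
  age 14: 0.31 × 75 = 23.250
  age 15: 0.19 × 113 = 21.470
Maximum at age 14 (23.250).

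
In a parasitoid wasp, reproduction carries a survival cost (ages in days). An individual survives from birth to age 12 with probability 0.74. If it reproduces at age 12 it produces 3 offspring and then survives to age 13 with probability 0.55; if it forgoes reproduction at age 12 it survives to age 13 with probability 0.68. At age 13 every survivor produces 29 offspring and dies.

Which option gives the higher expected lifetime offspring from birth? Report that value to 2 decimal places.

14.59

breed at age 12: R₀ = 0.74 × (3 + 0.55 × 29) = 0.74 × 18.9500 = 14.0230
delay to age 13: R₀ = 0.74 × (0.68 × 29) = 0.74 × 19.7200 = 14.5928
Higher: delay to age 13 (14.5928).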